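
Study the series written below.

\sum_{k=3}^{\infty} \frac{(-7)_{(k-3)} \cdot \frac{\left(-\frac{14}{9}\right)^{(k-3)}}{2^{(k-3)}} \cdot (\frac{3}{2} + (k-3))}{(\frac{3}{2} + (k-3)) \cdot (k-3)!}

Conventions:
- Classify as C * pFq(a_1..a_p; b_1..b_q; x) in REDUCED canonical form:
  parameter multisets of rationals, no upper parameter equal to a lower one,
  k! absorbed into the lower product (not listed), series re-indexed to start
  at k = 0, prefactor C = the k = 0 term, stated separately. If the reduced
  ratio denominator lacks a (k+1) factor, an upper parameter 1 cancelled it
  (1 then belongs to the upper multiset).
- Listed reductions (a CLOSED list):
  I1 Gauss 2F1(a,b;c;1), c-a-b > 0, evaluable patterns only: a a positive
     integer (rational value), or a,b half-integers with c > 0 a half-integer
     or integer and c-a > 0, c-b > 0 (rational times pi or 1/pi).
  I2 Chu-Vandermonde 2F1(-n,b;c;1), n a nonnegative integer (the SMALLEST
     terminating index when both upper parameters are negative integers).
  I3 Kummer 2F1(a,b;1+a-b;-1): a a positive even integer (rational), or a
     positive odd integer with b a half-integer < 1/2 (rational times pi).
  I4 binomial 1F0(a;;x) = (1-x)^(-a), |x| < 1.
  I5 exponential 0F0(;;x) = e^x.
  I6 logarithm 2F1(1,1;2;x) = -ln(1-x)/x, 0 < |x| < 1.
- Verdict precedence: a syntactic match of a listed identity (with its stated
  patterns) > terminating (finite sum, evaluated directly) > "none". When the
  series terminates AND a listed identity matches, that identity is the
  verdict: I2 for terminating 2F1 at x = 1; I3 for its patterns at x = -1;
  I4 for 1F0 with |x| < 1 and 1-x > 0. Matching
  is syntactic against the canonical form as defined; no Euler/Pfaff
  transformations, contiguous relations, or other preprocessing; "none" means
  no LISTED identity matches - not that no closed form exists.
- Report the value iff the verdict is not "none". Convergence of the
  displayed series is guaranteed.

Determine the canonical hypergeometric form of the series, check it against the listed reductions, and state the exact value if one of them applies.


This is 1 * 1F0(-7; -; -\frac{7}{9}) in reduced canonical form. Verdict: the binomial series (I4) matches (the 1F0 binomial series: exponent 7, x = -\frac{7}{9}). Sum: \frac{268435456}{4782969}.

Structural cue: t_0 = 1 here, and striking the common factor k + 3/2 reduces the term (prefactor 1).
Adjacent-term ratio: r(k) = -\frac{7}{9} * (k-7) / [(k+1)] ; factor over Q: parameters, x = -\frac{7}{9}, and C = 1.


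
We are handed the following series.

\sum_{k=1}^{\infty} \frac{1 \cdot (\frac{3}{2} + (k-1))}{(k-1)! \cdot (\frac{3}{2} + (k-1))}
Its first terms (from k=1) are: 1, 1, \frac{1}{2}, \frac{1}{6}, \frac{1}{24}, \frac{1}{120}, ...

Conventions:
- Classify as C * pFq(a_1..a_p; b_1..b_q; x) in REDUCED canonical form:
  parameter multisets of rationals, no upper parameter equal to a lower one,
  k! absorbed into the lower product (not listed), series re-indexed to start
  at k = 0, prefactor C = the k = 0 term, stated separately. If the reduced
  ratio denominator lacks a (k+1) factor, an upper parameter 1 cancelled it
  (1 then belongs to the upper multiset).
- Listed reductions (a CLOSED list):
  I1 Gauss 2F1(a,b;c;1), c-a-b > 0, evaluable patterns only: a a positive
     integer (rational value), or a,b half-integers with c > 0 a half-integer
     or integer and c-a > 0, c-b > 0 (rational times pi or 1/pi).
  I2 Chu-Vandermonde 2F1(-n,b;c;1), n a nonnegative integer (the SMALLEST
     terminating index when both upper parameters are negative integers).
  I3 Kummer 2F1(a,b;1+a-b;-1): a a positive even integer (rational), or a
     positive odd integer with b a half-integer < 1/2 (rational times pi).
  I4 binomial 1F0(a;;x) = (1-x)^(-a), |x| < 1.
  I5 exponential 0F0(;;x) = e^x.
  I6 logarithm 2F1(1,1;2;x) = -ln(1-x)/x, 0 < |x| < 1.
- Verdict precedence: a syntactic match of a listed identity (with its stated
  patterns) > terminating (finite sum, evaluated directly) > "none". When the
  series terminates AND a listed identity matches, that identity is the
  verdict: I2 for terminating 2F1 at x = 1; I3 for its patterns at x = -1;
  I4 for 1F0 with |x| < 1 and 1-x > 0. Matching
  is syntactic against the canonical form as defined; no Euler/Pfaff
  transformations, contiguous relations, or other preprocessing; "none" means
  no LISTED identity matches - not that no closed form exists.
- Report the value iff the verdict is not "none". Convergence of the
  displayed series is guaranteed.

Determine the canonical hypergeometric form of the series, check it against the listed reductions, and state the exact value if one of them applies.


First insight: with t_0 = 1, k + 3/2 divides numerator and denominator alike; C = 1, x = 1 after cancelling.
Ratio: r(k) = 1 * 1 / [(k+1)] ; factor over Q: parameters, x = 1, and C = 1.

At argument 1: a 0F0 with upper {-}, lower {-}, scaled by C = 1. Verdict: the exponential series (I5) matches (the 0F0 exponential series at x = 1). Exact value: e^{1}.


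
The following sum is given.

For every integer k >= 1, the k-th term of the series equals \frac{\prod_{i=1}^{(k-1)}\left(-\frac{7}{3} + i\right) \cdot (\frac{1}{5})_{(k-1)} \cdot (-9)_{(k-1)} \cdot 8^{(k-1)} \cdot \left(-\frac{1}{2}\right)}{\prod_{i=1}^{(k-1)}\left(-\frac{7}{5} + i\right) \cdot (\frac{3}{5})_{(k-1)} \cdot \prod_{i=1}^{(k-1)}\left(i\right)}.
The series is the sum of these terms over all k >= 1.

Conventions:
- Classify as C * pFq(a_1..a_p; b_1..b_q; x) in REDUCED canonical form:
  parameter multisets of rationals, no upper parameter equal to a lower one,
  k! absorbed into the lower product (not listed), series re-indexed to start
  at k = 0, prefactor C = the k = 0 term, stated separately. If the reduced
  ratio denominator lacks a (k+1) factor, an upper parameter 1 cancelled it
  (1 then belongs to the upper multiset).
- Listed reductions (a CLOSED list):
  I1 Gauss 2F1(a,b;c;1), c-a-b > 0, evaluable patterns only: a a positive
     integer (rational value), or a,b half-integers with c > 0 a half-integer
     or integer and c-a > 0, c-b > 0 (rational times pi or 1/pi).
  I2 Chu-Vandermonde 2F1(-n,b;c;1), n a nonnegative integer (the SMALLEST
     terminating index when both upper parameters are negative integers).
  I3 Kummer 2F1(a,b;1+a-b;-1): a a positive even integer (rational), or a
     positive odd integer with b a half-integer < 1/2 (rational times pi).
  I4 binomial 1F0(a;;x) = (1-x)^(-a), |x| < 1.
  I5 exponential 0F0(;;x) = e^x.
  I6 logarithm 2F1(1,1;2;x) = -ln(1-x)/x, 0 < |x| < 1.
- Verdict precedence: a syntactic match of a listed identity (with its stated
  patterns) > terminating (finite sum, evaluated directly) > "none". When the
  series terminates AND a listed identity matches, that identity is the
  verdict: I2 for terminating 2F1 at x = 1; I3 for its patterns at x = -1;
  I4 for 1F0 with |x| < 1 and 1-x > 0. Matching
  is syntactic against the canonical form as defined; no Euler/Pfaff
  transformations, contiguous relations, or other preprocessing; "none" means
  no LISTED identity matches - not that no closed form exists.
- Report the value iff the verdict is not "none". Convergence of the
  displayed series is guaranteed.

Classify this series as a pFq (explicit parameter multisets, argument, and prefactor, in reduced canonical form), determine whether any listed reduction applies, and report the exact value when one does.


Canonical form: C = -\frac{1}{2} times 3F2 with upper {-9, -\frac{4}{3}, \frac{1}{5}}, lower {-\frac{2}{5}, \frac{3}{5}}, x = 8. Verdict: terminating. With -9 upstairs the series is a 10-term polynomial sum; evaluated term by term. Exact value: -\frac{1760434277242276804609}{4425112753457058}.

The tell: t_0 = -\frac{1}{2} here, and the lower running product (C = -1/2) is a rising factorial.
Ratio: r(k) = 8 * (k-9) (k-\frac{4}{3}) (k+\frac{1}{5}) / [(k-\frac{2}{5}) (k+\frac{3}{5}) (k+1)] - rational in k, leading ratio 8; with t_0 = -\frac{1}{2}, classification follows.


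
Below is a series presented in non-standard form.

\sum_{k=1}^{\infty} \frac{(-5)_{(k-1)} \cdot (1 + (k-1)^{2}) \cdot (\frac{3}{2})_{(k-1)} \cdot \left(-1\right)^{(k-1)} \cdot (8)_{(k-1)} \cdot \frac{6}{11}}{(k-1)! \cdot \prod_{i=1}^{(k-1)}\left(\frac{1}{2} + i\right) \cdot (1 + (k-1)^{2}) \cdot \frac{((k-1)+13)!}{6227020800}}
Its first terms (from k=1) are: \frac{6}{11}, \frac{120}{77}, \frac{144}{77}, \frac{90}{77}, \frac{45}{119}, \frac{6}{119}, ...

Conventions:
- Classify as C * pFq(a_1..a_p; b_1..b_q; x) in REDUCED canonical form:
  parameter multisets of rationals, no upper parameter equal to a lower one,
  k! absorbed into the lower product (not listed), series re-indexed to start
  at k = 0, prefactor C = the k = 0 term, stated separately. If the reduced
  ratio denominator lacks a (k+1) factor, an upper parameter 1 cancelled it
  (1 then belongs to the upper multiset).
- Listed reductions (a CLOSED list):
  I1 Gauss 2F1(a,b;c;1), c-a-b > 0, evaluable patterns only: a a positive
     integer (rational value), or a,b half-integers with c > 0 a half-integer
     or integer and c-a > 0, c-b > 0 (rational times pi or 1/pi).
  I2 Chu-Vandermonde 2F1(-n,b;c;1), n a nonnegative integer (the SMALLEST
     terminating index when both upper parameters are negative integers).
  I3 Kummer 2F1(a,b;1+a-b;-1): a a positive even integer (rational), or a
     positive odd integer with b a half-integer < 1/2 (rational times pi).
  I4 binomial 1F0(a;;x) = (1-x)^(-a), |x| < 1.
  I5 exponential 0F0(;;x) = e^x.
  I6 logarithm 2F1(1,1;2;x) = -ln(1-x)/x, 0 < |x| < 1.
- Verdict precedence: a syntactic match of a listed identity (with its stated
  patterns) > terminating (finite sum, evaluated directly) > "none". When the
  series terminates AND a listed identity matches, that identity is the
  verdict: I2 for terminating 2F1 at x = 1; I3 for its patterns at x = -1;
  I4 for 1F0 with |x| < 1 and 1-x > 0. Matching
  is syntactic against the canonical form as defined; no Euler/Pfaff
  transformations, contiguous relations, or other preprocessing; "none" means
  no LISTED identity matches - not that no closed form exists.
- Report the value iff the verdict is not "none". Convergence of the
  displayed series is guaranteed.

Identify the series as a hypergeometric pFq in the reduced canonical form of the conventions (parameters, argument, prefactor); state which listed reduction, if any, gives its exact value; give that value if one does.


With C = \frac{6}{11}: the canonical form is 2F1(-5, 8; 14; -1). Verdict: the Kummer evaluation I3 applies (x = -1; c = 14 equals 1+a-b for upper {-5, 8}: listed pattern). Value: \frac{39}{7}.

Structural cue: t_0 = \frac{6}{11} here, and the denominator's factorial ratio (C = 6/11, x = -1) is a lower Pochhammer.
Step ratio: r(k) = -1 * (k-5) (k+8) / [(k+14) (k+1)] - rational in k. x = -1; t_0 = \frac{6}{11}; negate the roots.


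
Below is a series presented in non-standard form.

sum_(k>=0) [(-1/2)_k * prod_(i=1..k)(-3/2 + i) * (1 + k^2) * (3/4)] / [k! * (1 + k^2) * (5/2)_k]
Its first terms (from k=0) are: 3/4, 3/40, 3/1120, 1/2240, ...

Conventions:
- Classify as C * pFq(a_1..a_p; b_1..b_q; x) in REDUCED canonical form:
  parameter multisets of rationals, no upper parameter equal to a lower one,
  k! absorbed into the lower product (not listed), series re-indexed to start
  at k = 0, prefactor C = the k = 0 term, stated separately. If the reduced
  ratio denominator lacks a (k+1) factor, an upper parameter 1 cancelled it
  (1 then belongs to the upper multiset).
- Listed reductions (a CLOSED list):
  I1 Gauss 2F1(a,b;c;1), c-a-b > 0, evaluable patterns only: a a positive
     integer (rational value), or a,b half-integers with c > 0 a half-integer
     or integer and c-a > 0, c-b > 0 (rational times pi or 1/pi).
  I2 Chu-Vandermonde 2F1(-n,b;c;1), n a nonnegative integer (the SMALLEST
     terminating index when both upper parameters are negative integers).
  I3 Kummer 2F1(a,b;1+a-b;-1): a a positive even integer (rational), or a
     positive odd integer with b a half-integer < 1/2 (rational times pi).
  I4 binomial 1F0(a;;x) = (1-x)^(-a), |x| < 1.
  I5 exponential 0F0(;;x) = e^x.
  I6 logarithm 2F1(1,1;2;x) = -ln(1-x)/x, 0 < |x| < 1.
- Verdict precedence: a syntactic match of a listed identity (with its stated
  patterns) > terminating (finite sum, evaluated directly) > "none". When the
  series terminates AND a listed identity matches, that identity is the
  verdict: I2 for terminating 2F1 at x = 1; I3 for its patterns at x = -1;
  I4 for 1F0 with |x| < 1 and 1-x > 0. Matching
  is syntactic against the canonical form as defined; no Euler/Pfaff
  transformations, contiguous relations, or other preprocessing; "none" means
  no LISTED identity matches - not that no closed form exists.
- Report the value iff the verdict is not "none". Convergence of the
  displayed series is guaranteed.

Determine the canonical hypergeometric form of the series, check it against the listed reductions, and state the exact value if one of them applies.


Key observation: x = 1 and the running product (C = 3/4, x = 1) telescopes to a rising factorial.
Adjacent-term ratio: r(k) = 1 * (k-1/2) (k-1/2) / [(k+5/2) (k+1)] ; factor over Q: parameters, x = 1, and C = 3/4.

x = 1 here; the reduced form reads 2F1, upper {-1/2, -1/2}, lower {5/2}, C = 3/4. Verdict: Gauss's theorem I1 (half-integer case) matches (x = 1; upper {-1/2, -1/2} half-integers, c = 5/2 in the evaluable pattern). Sum: (135/512) * pi.


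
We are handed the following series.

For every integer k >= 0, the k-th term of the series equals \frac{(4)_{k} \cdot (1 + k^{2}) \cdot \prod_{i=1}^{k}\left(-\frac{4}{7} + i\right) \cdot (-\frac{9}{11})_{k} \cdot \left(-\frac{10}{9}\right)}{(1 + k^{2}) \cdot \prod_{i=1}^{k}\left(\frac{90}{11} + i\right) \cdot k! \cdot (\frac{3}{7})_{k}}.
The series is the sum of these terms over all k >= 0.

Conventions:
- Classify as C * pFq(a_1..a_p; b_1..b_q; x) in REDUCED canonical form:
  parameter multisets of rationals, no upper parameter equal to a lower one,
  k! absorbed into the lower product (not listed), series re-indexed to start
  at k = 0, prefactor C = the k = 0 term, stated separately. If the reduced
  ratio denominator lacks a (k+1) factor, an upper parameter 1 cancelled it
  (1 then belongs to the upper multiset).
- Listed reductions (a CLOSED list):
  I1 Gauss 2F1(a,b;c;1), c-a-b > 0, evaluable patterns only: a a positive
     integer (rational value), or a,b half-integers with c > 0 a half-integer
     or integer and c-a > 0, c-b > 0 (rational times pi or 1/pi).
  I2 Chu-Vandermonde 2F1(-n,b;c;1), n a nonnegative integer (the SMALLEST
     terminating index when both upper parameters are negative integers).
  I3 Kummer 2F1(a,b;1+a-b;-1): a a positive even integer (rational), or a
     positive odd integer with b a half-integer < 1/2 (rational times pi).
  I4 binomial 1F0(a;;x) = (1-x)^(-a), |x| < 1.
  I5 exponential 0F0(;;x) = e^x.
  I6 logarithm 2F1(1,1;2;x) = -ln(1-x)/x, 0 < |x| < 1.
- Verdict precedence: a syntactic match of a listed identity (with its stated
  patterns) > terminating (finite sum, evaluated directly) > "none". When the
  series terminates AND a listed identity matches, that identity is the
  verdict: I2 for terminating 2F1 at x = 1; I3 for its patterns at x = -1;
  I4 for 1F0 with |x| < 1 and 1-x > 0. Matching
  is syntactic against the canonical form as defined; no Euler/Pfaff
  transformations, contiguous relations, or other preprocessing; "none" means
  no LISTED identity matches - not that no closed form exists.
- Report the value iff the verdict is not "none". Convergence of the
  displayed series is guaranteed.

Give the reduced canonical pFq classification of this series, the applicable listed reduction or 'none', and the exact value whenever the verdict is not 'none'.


Classification (C = -\frac{10}{9}): 2F1 with upper {-\frac{9}{11}, 4}, lower {\frac{101}{11}}, argument x = 1. Verdict: Gauss (I1, integer-parameter pattern) fires (x = 1: the Gamma ratio telescopes since c-a-b = 6 > 0 and a = 4 in Z>0). Value: -\frac{637925}{922383}.

The tell: t_0 being -\frac{10}{9}, the running product (C = -10/9, x = 1) telescopes to a rising factorial.
Term ratio: r(k) = 1 * (k-\frac{9}{11}) (k+4) / [(k+\frac{101}{11}) (k+1)] - rational; roots negated = parameters, x = 1, C = -\frac{10}{9}.


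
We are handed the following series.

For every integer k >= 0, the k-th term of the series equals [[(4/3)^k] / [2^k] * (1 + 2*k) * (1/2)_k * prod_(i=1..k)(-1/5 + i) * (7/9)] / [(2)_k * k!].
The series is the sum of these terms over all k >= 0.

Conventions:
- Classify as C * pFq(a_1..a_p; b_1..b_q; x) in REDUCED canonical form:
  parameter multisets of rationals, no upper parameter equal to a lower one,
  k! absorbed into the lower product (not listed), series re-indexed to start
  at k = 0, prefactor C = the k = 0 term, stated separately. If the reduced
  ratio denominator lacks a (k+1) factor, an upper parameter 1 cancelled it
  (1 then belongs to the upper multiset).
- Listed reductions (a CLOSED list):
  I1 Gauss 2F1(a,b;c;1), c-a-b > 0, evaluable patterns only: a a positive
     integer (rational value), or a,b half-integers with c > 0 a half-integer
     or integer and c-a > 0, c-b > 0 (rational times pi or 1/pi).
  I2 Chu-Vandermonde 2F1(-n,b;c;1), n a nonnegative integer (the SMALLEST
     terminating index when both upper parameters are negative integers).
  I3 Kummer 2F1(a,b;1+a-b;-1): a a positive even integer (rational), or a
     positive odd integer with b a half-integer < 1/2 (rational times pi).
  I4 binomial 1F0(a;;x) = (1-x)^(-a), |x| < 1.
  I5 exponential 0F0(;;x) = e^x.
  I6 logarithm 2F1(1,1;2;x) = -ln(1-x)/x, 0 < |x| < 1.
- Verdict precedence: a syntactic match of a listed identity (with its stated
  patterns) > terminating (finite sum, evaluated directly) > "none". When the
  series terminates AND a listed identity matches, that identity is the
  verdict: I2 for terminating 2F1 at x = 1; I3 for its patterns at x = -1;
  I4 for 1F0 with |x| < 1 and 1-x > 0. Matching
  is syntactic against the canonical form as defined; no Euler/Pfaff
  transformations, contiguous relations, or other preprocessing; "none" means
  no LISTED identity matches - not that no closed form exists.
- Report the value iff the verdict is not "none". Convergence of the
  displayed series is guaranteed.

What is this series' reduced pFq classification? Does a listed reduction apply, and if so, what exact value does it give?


First insight: from the first term 7/9: the (2k+1) factor (C = 7/9) shifts (1/2)_k to (3/2)_k.
Step ratio: r(k) = (2/3) * (k+4/5) (k+3/2) / [(k+2) (k+1)] - rational; roots negated = parameters, x = (2/3), C = 7/9.

The series (x = 2/3) is 2F1: upper {4/5, 3/2}, lower {2}, prefactor 7/9. Verdict: no listed reduction: x = 2/3 and upper {4/5, 3/2} fail every I1-I6 pattern.


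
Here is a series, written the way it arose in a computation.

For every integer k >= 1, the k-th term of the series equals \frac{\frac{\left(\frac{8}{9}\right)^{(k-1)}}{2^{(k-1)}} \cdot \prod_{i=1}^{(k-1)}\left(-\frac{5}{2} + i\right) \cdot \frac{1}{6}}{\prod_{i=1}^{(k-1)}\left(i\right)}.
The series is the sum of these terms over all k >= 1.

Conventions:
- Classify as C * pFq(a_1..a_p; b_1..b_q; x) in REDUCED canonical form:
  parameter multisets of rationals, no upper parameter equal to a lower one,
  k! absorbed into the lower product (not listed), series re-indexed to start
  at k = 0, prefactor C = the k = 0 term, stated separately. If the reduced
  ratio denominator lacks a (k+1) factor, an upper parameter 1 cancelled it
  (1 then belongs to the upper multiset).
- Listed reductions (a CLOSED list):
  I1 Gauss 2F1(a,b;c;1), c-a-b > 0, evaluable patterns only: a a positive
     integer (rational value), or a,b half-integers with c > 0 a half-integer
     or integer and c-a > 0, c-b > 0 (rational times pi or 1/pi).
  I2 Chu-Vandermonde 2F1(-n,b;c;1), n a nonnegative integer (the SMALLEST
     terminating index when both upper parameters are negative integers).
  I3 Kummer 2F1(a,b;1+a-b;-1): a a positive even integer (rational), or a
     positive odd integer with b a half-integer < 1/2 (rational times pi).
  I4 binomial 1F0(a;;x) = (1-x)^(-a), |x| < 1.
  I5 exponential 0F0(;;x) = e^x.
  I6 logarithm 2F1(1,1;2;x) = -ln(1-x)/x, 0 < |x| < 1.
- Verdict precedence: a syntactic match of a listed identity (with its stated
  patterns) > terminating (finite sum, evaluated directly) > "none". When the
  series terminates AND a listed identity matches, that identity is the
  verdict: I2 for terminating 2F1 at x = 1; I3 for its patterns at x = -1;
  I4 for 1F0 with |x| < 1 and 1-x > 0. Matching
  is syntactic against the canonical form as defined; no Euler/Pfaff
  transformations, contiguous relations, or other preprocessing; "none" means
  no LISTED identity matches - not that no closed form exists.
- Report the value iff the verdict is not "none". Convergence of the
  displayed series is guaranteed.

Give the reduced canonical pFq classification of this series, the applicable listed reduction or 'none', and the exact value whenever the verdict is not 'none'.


Reduced: x = \frac{4}{9}, 1F0, upper = {-\frac{3}{2}}, lower = {-}, C = \frac{1}{6}. Verdict at x = \frac{4}{9}: the I4 binomial reduction matches (the 1F0 binomial series: exponent 3/2, x = \frac{4}{9}). Value: \frac{1}{6} \cdot \left(\frac{5}{9}\right)^{\frac{3}{2}}.

Structural cue: t_0 being \frac{1}{6}, the running product (C = 1/6, x = 4/9) telescopes to a rising factorial.
Consecutive-term ratio: r(k) = \frac{4}{9} * (k-\frac{3}{2}) / [(k+1)] - rational in k. x = \frac{4}{9}; t_0 = \frac{1}{6}; negate the roots.


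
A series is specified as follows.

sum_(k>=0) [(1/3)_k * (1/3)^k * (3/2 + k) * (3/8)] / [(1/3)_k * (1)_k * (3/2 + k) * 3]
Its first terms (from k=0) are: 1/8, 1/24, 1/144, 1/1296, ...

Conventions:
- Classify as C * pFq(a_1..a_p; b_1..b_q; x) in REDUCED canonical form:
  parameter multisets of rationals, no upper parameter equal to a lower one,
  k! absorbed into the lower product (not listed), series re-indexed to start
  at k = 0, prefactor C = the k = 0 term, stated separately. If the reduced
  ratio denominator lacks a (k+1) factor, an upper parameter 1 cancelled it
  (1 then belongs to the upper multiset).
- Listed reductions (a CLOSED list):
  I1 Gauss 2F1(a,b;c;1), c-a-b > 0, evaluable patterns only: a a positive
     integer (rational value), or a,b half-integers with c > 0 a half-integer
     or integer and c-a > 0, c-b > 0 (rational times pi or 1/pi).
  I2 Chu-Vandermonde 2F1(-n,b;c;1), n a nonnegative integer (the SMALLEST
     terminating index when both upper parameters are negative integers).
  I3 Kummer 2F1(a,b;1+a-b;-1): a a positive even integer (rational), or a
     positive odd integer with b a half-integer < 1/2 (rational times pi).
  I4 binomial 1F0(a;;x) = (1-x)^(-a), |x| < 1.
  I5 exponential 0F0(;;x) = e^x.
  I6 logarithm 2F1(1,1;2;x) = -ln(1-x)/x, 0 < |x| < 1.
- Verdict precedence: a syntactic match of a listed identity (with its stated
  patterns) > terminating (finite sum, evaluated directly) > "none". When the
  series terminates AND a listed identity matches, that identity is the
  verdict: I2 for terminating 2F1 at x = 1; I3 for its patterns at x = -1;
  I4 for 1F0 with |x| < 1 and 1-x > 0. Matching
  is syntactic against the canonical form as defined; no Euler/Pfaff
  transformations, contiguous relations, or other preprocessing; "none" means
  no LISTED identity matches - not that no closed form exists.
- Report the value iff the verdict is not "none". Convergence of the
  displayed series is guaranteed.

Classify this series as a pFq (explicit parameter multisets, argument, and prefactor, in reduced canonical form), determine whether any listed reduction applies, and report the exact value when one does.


Key observation: x = (1/3) and (1)_k (C = 1/8, x = 1/3) is k! itself.
Consecutive-term ratio: r(k) = (1/3) * 1 / [(k+1)] - rational in k. x = (1/3); t_0 = 1/8; negate the roots.

Reduced: x = 1/3, 0F0, upper = {-}, lower = {-}, C = 1/8. Verdict: the I5 exponential reduction matches (the 0F0 exponential series at x = 1/3). Value: (1/8) * e^(1/3).


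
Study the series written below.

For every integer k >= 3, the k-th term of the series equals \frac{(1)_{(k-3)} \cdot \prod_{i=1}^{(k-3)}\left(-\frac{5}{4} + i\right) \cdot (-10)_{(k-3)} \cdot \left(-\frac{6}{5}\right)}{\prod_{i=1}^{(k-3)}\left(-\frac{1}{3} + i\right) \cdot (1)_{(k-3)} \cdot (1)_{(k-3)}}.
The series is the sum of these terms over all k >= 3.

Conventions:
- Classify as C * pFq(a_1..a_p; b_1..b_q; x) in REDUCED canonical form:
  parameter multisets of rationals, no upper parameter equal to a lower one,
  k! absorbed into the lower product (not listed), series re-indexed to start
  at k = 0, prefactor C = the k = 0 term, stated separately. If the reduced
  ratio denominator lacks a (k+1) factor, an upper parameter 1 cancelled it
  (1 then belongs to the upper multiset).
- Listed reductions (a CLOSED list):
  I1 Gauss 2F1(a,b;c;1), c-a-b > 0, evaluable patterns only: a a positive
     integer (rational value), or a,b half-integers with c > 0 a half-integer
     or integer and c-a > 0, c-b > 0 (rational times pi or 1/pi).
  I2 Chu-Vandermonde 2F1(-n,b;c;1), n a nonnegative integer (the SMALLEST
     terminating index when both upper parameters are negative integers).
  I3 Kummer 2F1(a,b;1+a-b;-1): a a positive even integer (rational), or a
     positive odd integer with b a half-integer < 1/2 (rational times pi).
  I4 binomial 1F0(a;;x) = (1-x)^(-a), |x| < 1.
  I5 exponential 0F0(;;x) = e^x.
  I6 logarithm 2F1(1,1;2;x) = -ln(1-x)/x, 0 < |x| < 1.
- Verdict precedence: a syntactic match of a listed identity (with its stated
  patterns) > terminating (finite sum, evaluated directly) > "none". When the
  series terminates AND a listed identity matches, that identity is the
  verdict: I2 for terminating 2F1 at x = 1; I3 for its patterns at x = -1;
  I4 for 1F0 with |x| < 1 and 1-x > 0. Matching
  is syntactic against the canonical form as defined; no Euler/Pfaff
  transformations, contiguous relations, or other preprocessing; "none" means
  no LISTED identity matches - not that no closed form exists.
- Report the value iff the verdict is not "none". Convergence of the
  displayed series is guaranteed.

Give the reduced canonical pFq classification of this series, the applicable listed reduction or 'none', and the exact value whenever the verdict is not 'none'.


x = 1 here; the reduced form reads 2F1, upper {-10, -\frac{1}{4}}, lower {\frac{2}{3}}, C = -\frac{6}{5}. Verdict: Chu-Vandermonde (I2) fires (terminating 2F1 at x = 1 with n = 10, b = -1/4, c = \frac{2}{3}). Exact value: -\frac{697658651277}{253000417280}.

The tell: t_0 being -\frac{6}{5}, the lower running product (C = -6/5, x = 1) is a rising factorial.
Consecutive-term ratio: r(k) = 1 * (k-10) (k-\frac{1}{4}) / [(k+\frac{2}{3}) (k+1)] - rational in k. x = 1; t_0 = -\frac{6}{5}; negate the roots.


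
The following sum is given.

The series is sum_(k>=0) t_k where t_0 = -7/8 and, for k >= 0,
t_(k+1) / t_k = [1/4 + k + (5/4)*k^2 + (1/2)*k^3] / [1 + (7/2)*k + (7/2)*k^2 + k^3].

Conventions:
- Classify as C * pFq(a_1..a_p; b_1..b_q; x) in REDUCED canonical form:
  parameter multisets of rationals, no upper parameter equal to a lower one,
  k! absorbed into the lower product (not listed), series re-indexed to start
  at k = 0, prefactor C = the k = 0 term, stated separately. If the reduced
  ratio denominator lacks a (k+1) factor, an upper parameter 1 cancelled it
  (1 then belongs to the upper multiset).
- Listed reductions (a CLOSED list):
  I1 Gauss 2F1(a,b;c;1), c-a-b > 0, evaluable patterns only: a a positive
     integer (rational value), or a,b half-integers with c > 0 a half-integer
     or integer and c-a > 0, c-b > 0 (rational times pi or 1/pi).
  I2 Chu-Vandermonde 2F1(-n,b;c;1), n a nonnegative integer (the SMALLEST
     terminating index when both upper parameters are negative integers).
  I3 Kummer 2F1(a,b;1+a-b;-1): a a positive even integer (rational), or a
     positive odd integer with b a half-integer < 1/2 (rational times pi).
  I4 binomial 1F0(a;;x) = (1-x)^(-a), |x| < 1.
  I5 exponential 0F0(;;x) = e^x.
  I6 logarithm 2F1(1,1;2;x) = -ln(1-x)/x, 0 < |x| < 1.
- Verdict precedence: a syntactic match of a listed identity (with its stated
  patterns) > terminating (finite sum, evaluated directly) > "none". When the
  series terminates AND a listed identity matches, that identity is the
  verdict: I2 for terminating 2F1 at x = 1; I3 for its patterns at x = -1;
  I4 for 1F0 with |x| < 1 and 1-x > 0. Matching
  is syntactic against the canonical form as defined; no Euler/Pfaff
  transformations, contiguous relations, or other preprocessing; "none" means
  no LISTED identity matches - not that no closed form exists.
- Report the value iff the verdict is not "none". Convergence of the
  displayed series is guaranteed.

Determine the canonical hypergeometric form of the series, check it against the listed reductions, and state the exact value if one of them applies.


Key observation: with t_0 = -7/8, the expanded ratio factors over Q; prefactor -7/8, roots give parameters.
Ratio: r(k) = (1/2) * (k+1) (k+1) / [(k+2) (k+1)] - rational in k, leading ratio (1/2); with t_0 = -7/8, classification follows.

The series (x = 1/2) is 2F1: upper {1, 1}, lower {2}, prefactor -7/8. Verdict (x = 1/2): logarithm (I6) applies (the logarithm: parameters (1,1;2), x = 1/2). Exact value: (7/4) * ln(1/2).


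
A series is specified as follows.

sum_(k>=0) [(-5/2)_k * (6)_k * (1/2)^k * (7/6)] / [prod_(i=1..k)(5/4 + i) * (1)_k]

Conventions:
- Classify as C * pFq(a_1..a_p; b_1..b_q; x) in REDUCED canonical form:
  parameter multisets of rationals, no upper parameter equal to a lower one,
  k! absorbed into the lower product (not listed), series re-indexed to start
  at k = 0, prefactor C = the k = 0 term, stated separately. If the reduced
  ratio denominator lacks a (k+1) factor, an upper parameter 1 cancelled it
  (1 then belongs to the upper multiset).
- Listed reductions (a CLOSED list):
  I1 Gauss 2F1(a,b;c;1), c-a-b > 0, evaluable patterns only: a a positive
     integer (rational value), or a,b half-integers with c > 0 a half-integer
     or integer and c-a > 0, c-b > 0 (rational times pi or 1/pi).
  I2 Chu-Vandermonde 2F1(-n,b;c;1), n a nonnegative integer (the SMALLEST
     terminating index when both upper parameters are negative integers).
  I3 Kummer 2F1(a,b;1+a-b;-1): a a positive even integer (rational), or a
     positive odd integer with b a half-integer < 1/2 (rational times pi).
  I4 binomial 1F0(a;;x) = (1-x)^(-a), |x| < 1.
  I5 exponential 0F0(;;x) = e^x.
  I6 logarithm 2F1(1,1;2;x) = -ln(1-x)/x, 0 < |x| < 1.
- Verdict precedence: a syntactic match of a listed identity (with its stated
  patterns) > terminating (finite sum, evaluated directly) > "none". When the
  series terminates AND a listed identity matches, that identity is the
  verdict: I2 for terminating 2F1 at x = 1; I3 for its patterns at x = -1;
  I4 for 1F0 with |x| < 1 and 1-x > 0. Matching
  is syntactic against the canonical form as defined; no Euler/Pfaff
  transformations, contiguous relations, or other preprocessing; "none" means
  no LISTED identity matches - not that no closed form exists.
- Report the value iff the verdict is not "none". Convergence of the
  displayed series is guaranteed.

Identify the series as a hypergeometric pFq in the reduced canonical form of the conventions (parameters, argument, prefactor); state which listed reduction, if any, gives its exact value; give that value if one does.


Reduced: x = 1/2, 2F1, upper = {-5/2, 6}, lower = {9/4}, C = 7/6. Verdict: none. A 2F1 with upper {-5/2, 6} fits none of I1-I6 at x = 1/2; the sum runs forever.

The tell: x = (1/2) and the lower running product (prefactor 7/6) is a rising factorial.
Adjacent-term ratio: r(k) = (1/2) * (k-5/2) (k+6) / [(k+9/4) (k+1)] - rational in k, leading ratio (1/2); with t_0 = 7/6, classification follows.


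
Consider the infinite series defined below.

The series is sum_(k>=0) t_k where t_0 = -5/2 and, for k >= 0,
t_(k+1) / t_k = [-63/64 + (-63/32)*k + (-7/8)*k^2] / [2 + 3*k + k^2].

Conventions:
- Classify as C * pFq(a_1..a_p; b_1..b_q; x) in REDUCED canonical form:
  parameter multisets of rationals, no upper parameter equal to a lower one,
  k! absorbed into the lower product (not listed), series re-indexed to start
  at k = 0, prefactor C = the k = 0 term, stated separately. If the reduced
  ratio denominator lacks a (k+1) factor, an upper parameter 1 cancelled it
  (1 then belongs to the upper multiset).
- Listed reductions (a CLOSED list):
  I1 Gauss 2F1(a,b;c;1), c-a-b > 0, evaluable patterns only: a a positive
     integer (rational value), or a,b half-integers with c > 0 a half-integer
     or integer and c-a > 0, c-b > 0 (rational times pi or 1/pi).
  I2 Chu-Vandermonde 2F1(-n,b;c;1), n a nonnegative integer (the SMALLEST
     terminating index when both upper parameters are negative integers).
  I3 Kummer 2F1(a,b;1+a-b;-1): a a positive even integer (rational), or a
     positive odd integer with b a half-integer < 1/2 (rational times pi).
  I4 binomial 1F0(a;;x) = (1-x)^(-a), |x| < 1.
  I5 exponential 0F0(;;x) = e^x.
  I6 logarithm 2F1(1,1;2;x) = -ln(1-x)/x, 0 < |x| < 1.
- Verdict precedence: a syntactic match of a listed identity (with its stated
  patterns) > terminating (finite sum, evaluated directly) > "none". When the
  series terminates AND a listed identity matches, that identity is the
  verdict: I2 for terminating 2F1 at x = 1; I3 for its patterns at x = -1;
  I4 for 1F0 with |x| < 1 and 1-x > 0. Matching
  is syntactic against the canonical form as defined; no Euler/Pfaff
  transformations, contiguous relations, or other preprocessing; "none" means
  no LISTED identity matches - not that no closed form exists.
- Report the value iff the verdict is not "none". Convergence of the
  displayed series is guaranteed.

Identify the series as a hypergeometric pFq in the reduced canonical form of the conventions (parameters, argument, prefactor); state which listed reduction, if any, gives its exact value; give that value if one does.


Reduced: x = -7/8, 2F1, upper = {3/4, 3/2}, lower = {2}, C = -5/2. Verdict: none here - no I1-I6 shape fits x = -7/8 with lower {2}.

The tell: t_0 being -5/2, the expanded ratio factors over Q; prefactor -5/2, roots give parameters.
Adjacent-term ratio: r(k) = (-7/8) * (k+3/4) (k+3/2) / [(k+2) (k+1)] ; factor over Q: parameters, x = (-7/8), and C = -5/2.


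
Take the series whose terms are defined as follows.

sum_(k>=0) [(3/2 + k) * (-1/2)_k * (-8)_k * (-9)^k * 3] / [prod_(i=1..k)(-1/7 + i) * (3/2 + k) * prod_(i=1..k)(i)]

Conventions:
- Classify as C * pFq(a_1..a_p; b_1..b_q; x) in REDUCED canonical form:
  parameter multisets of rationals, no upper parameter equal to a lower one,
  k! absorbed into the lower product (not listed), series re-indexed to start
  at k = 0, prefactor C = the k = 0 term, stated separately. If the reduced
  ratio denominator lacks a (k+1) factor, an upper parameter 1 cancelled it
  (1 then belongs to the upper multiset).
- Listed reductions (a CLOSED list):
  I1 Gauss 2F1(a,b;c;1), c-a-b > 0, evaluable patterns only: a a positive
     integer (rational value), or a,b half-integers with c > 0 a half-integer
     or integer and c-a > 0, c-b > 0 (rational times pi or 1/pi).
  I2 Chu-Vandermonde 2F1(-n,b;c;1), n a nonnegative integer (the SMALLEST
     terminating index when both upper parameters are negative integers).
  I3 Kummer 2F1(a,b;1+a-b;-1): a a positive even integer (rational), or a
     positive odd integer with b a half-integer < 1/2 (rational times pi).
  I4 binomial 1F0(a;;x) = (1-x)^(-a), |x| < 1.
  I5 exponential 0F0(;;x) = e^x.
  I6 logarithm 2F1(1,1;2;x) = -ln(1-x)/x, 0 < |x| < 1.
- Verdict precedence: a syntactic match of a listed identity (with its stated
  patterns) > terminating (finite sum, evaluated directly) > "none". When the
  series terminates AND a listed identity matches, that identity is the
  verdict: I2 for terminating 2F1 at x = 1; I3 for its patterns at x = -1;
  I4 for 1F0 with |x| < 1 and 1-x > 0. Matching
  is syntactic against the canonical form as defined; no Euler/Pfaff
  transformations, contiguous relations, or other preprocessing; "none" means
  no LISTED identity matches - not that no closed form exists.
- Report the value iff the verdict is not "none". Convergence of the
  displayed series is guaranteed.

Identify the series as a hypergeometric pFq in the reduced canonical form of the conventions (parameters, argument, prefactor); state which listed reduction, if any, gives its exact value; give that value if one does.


Classification (C = 3): 2F1 with upper {-8, -1/2}, lower {6/7}, argument x = -9. Verdict: terminating. With -8 upstairs the series is a 9-term polynomial sum; evaluated term by term. Value: -4184660050193157/593821696.

Key observation: t_0 = 3 here, and the lower running product (C = 3, x = -9) is a rising factorial.
Term ratio: r(k) = (-9) * (k-8) (k-1/2) / [(k+6/7) (k+1)] - poly over poly, x = (-9) from leading terms; C = 3 at k = 0.


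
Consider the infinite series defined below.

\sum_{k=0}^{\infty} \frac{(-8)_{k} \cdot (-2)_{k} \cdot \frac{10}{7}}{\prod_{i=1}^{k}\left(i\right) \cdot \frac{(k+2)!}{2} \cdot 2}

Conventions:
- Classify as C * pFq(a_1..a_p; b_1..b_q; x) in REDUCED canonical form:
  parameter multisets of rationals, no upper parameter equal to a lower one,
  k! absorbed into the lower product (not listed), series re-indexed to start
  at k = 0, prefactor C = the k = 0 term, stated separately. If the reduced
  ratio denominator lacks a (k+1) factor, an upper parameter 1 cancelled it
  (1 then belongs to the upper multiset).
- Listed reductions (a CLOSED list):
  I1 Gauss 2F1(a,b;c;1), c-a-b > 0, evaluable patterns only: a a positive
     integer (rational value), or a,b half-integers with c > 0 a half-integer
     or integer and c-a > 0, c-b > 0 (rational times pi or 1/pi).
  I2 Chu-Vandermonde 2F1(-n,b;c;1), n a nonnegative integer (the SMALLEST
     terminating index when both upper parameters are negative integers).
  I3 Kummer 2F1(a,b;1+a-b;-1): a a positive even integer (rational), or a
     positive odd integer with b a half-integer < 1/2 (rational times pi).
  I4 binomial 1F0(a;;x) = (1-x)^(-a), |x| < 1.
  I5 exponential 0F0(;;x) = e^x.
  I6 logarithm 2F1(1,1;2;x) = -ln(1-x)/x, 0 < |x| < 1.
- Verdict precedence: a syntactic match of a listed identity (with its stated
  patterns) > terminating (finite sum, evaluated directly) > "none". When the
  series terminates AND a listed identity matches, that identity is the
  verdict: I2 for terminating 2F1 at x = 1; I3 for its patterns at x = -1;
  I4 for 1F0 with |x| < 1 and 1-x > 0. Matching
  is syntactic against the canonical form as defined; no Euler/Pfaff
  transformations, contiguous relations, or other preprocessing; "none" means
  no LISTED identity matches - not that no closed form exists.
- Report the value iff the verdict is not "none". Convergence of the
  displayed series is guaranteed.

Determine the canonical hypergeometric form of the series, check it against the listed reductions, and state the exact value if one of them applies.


Reduced: x = 1, 2F1, upper = {-8, -2}, lower = {3}, C = \frac{5}{7}. Verdict: Vandermonde's identity (I2) fires (terminating 2F1 at x = 1 with n = 2, b = -8, c = 3). Exact value: \frac{55}{7}.

Key step: with t_0 = \frac{5}{7}, the constant factors (C = 5/7, x = 1) combine into one prefactor.
Consecutive-term ratio: r(k) = 1 * (k-8) (k-2) / [(k+3) (k+1)] - poly over poly, x = 1 from leading terms; C = \frac{5}{7} at k = 0.


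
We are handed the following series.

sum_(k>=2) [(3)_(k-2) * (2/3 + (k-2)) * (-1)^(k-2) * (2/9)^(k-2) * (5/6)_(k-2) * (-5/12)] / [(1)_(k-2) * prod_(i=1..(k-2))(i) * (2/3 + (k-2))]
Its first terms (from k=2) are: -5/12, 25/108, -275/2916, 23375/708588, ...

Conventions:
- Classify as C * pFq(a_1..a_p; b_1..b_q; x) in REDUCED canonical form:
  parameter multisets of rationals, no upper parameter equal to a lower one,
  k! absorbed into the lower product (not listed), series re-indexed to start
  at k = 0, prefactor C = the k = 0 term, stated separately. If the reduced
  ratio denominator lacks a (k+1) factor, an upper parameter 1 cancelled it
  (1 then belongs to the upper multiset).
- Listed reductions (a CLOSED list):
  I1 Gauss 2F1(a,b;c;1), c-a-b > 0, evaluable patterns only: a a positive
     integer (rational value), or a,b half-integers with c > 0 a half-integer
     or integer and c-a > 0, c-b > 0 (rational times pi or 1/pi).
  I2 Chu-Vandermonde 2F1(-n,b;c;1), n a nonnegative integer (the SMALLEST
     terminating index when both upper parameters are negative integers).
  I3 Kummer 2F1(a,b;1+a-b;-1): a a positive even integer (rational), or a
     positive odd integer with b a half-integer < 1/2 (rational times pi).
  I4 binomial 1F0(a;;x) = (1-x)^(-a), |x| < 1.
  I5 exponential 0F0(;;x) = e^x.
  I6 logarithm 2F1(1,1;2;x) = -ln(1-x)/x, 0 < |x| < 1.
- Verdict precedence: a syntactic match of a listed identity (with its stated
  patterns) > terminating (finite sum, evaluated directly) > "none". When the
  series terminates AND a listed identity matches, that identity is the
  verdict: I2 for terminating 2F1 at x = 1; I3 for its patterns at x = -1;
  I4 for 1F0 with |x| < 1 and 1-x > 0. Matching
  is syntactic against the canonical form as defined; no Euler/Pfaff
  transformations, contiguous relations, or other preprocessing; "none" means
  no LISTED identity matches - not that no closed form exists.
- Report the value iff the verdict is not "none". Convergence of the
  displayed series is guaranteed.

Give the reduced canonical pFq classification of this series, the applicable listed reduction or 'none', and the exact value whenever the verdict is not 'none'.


This is -5/12 * 2F1(5/6, 3; 1; -2/9) in reduced canonical form. Verdict: none - this 2F1 at x = -2/9 matches no listed pattern, and upper {5/6, 3} holds no stopper.

Key observation: from the first term -5/12: the product of the first k integers (C = -5/12) is k!.
Consecutive-term ratio: r(k) = (-2/9) * (k+5/6) (k+3) / [(k+1) (k+1)] ; factor over Q: parameters, x = (-2/9), and C = -5/12.
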